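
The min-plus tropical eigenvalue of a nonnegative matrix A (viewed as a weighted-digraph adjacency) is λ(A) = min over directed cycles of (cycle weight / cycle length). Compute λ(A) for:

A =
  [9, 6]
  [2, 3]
λ(A) = 3

Enumerate directed cycles and compute their means (weight / length). Sample:
  cycle 0 → 0: weight = 9, length = 1, mean = 9/1 ≈ 9.000
  cycle 1 → 1: weight = 3, length = 1, mean = 3/1 ≈ 3.000
  cycle 0 → 1 → 0: weight = 8, length = 2, mean = 8/2 ≈ 4.000
  cycle 1 → 0 → 1: weight = 8, length = 2, mean = 8/2 ≈ 4.000
Minimum mean = 3.000, attained e.g. along the cycle 1 → 1 with weight 3 and length 1. So λ(A) = 3/1 = 3.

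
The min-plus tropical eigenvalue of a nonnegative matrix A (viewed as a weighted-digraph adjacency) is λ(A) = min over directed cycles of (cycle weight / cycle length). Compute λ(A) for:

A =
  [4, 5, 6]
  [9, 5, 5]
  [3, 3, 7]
λ(A) = 4

Enumerate directed cycles and compute their means (weight / length). Sample:
  cycle 0 → 0: weight = 4, length = 1, mean = 4/1 ≈ 4.000
  cycle 1 → 1: weight = 5, length = 1, mean = 5/1 ≈ 5.000
  cycle 2 → 2: weight = 7, length = 1, mean = 7/1 ≈ 7.000
  cycle 0 → 1 → 0: weight = 14, length = 2, mean = 14/2 ≈ 7.000
  cycle 0 → 2 → 0: weight = 9, length = 2, mean = 9/2 ≈ 4.500
  cycle 1 → 0 → 1: weight = 14, length = 2, mean = 14/2 ≈ 7.000
Minimum mean = 4.000, attained e.g. along the cycle 0 → 0 with weight 4 and length 1. So λ(A) = 4/1 = 4.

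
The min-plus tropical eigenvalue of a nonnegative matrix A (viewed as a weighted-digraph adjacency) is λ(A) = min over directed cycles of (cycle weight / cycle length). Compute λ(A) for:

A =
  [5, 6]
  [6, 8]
λ(A) = 5

Enumerate directed cycles and compute their means (weight / length). Sample:
  cycle 0 → 0: weight = 5, length = 1, mean = 5/1 ≈ 5.000
  cycle 1 → 1: weight = 8, length = 1, mean = 8/1 ≈ 8.000
  cycle 0 → 1 → 0: weight = 12, length = 2, mean = 12/2 ≈ 6.000
  cycle 1 → 0 → 1: weight = 12, length = 2, mean = 12/2 ≈ 6.000
Minimum mean = 5.000, attained e.g. along the cycle 0 → 0 with weight 5 and length 1. So λ(A) = 5/1 = 5.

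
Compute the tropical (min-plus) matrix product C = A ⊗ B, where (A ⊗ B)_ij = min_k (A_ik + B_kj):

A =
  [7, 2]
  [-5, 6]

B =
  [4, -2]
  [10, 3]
A ⊗ B =
  [11, 5]
  [-1, -7]

Apply the min-plus product entry-by-entry:
  C[0][0] = min over k of (A[0][0] + B[0][0] = 7 + 4 = 11, A[0][1] + B[1][0] = 2 + 10 = 12) = 11 (attained at k = 0)
  C[0][1] = min over k of (A[0][0] + B[0][1] = 7 + -2 = 5, A[0][1] + B[1][1] = 2 + 3 = 5) = 5 (attained at k = 0)
  C[1][0] = min over k of (A[1][0] + B[0][0] = -5 + 4 = -1, A[1][1] + B[1][0] = 6 + 10 = 16) = -1 (attained at k = 0)
  C[1][1] = min over k of (A[1][0] + B[0][1] = -5 + -2 = -7, A[1][1] + B[1][1] = 6 + 3 = 9) = -7 (attained at k = 0)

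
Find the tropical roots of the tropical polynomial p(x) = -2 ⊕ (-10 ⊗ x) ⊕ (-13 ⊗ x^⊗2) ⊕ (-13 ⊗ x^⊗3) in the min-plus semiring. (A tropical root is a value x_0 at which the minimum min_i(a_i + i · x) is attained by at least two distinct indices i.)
Roots: {0, 3, 8}

Each tropical root is a break point of the lower envelope of the lines y = a_i + i · x (there are 4 lines, with slopes 0, 1, ..., 3). Only the lines that attain the minimum somewhere contribute to roots; other lines are dominated. Here the surviving (envelope) indices are i = 3, i = 2, i = 1, i = 0.
Intersections between consecutive envelope lines give the roots: for adjacent envelope indices i < j the intersection is x = (a_i − a_j) / (j − i). Reading off the sorted break points: {0, 3, 8}.
Verification: at each break x_0, at least two indices attain the minimum of min_i(a_i + i · x_0).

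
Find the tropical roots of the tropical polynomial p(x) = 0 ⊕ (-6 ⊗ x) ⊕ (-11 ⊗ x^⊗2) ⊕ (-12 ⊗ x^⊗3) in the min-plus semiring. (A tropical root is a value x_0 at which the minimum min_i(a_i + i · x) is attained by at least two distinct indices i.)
Roots: {1, 5, 6}

Each tropical root is a break point of the lower envelope of the lines y = a_i + i · x (there are 4 lines, with slopes 0, 1, ..., 3). Only the lines that attain the minimum somewhere contribute to roots; other lines are dominated. Here the surviving (envelope) indices are i = 3, i = 2, i = 1, i = 0.
Intersections between consecutive envelope lines give the roots: for adjacent envelope indices i < j the intersection is x = (a_i − a_j) / (j − i). Reading off the sorted break points: {1, 5, 6}.
Verification: at each break x_0, at least two indices attain the minimum of min_i(a_i + i · x_0).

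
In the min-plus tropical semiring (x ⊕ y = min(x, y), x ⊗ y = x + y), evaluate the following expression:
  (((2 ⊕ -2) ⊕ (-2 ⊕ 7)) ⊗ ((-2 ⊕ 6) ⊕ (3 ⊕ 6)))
(((2 ⊕ -2) ⊕ (-2 ⊕ 7)) ⊗ ((-2 ⊕ 6) ⊕ (3 ⊕ 6))) = -4

Expand innermost to outermost. Recall ⊕ takes the minimum of its arguments and ⊗ takes their sum. Working out the expression (((2 ⊕ -2) ⊕ (-2 ⊕ 7)) ⊗ ((-2 ⊕ 6) ⊕ (3 ⊕ 6))) gives -4.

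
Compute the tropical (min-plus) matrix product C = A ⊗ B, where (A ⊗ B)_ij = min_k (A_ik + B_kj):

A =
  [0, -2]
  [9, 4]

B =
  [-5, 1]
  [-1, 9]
A ⊗ B =
  [-5, 1]
  [3, 10]

Apply the min-plus product entry-by-entry:
  C[0][0] = min over k of (A[0][0] + B[0][0] = 0 + -5 = -5, A[0][1] + B[1][0] = -2 + -1 = -3) = -5 (attained at k = 0)
  C[0][1] = min over k of (A[0][0] + B[0][1] = 0 + 1 = 1, A[0][1] + B[1][1] = -2 + 9 = 7) = 1 (attained at k = 0)
  C[1][0] = min over k of (A[1][0] + B[0][0] = 9 + -5 = 4, A[1][1] + B[1][0] = 4 + -1 = 3) = 3 (attained at k = 1)
  C[1][1] = min over k of (A[1][0] + B[0][1] = 9 + 1 = 10, A[1][1] + B[1][1] = 4 + 9 = 13) = 10 (attained at k = 0)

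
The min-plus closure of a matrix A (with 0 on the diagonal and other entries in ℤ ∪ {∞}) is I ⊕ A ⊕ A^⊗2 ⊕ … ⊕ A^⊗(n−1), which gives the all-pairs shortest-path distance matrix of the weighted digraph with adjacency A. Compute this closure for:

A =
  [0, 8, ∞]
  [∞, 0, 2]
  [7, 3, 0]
Closure =
  [0, 8, 10]
  [9, 0, 2]
  [7, 3, 0]

This is the Floyd-Warshall all-pairs shortest-path computation. For each intermediate vertex k = 0, 1, …, 2, update dist[i][j] ← min(dist[i][j], dist[i][k] + dist[k][j]). The final matrix gives, for each (i, j), the minimum total weight of any directed path from i to j (possibly empty when i = j).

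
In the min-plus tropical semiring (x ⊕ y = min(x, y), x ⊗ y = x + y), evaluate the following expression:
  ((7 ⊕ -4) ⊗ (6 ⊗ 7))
((7 ⊕ -4) ⊗ (6 ⊗ 7)) = 9

Expand innermost to outermost. Recall ⊕ takes the minimum of its arguments and ⊗ takes their sum. Working out the expression ((7 ⊕ -4) ⊗ (6 ⊗ 7)) gives 9.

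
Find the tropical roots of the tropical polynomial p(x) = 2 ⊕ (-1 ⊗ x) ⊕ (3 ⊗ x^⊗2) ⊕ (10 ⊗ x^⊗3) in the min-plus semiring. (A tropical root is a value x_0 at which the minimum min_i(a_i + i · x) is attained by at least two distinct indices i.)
Roots: {-7, -4, 3}

Each tropical root is a break point of the lower envelope of the lines y = a_i + i · x (there are 4 lines, with slopes 0, 1, ..., 3). Only the lines that attain the minimum somewhere contribute to roots; other lines are dominated. Here the surviving (envelope) indices are i = 3, i = 2, i = 1, i = 0.
Intersections between consecutive envelope lines give the roots: for adjacent envelope indices i < j the intersection is x = (a_i − a_j) / (j − i). Reading off the sorted break points: {-7, -4, 3}.
Verification: at each break x_0, at least two indices attain the minimum of min_i(a_i + i · x_0).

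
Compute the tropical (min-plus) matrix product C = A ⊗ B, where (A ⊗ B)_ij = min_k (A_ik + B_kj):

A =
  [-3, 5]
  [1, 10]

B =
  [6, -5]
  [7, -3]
A ⊗ B =
  [3, -8]
  [7, -4]

Apply the min-plus product entry-by-entry:
  C[0][0] = min over k of (A[0][0] + B[0][0] = -3 + 6 = 3, A[0][1] + B[1][0] = 5 + 7 = 12) = 3 (attained at k = 0)
  C[0][1] = min over k of (A[0][0] + B[0][1] = -3 + -5 = -8, A[0][1] + B[1][1] = 5 + -3 = 2) = -8 (attained at k = 0)
  C[1][0] = min over k of (A[1][0] + B[0][0] = 1 + 6 = 7, A[1][1] + B[1][0] = 10 + 7 = 17) = 7 (attained at k = 0)
  C[1][1] = min over k of (A[1][0] + B[0][1] = 1 + -5 = -4, A[1][1] + B[1][1] = 10 + -3 = 7) = -4 (attained at k = 0)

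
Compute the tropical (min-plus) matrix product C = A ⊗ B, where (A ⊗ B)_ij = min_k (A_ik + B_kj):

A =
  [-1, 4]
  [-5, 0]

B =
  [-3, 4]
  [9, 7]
A ⊗ B =
  [-4, 3]
  [-8, -1]

Apply the min-plus product entry-by-entry:
  C[0][0] = min over k of (A[0][0] + B[0][0] = -1 + -3 = -4, A[0][1] + B[1][0] = 4 + 9 = 13) = -4 (attained at k = 0)
  C[0][1] = min over k of (A[0][0] + B[0][1] = -1 + 4 = 3, A[0][1] + B[1][1] = 4 + 7 = 11) = 3 (attained at k = 0)
  C[1][0] = min over k of (A[1][0] + B[0][0] = -5 + -3 = -8, A[1][1] + B[1][0] = 0 + 9 = 9) = -8 (attained at k = 0)
  C[1][1] = min over k of (A[1][0] + B[0][1] = -5 + 4 = -1, A[1][1] + B[1][1] = 0 + 7 = 7) = -1 (attained at k = 0)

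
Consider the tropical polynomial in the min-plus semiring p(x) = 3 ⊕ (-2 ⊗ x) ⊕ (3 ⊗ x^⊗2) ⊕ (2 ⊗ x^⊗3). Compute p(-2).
p(-2) = -4

A tropical monomial a ⊗ x^⊗i evaluates to a + i · x. Evaluating each term at x = -2:
  Term 0 contributes 3 + 0 · -2 = 3
  Term 1 contributes -2 + 1 · -2 = -4
  Term 2 contributes 3 + 2 · -2 = -1
  Term 3 contributes 2 + 3 · -2 = -4
p(-2) = ⊕ of these = min[3, -4, -1, -4] = -4.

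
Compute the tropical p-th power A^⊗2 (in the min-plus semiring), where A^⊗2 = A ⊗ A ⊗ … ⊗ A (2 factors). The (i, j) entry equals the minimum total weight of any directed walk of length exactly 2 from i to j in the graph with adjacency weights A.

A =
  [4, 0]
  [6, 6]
A^⊗2 =
  [6, 4]
  [10, 6]

Each entry (A^⊗2)_ij equals the minimum over all length-2 walks i = v_0 → v_1 → … → v_2 = j of Σ_t A[v_t][v_{t+1}]. For example, for (i, j) = (0, 1) we minimise over 2 possible intermediate vertex sequences; the minimum is 4, attained along the walk 0 → 0 → 1.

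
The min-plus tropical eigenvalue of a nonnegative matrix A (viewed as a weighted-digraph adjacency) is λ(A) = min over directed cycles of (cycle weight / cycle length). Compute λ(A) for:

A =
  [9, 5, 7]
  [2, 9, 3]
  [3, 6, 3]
λ(A) = 3

Enumerate directed cycles and compute their means (weight / length). Sample:
  cycle 0 → 0: weight = 9, length = 1, mean = 9/1 ≈ 9.000
  cycle 1 → 1: weight = 9, length = 1, mean = 9/1 ≈ 9.000
  cycle 2 → 2: weight = 3, length = 1, mean = 3/1 ≈ 3.000
  cycle 0 → 1 → 0: weight = 7, length = 2, mean = 7/2 ≈ 3.500
  cycle 0 → 2 → 0: weight = 10, length = 2, mean = 10/2 ≈ 5.000
  cycle 1 → 0 → 1: weight = 7, length = 2, mean = 7/2 ≈ 3.500
Minimum mean = 3.000, attained e.g. along the cycle 2 → 2 with weight 3 and length 1. So λ(A) = 3/1 = 3.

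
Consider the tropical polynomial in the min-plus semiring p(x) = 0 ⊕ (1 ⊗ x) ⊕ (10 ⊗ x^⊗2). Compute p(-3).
p(-3) = -2

A tropical monomial a ⊗ x^⊗i evaluates to a + i · x. Evaluating each term at x = -3:
  Term 0 contributes 0 + 0 · -3 = 0
  Term 1 contributes 1 + 1 · -3 = -2
  Term 2 contributes 10 + 2 · -3 = 4
p(-3) = ⊕ of these = min[0, -2, 4] = -2.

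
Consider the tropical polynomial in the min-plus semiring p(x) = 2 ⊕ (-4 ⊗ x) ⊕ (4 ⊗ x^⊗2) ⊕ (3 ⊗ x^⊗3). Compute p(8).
p(8) = 2

A tropical monomial a ⊗ x^⊗i evaluates to a + i · x. Evaluating each term at x = 8:
  Term 0 contributes 2 + 0 · 8 = 2
  Term 1 contributes -4 + 1 · 8 = 4
  Term 2 contributes 4 + 2 · 8 = 20
  Term 3 contributes 3 + 3 · 8 = 27
p(8) = ⊕ of these = min[2, 4, 20, 27] = 2.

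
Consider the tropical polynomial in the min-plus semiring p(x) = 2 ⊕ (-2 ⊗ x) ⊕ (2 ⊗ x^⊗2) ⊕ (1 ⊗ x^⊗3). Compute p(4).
p(4) = 2

A tropical monomial a ⊗ x^⊗i evaluates to a + i · x. Evaluating each term at x = 4:
  Term 0 contributes 2 + 0 · 4 = 2
  Term 1 contributes -2 + 1 · 4 = 2
  Term 2 contributes 2 + 2 · 4 = 10
  Term 3 contributes 1 + 3 · 4 = 13
p(4) = ⊕ of these = min[2, 2, 10, 13] = 2.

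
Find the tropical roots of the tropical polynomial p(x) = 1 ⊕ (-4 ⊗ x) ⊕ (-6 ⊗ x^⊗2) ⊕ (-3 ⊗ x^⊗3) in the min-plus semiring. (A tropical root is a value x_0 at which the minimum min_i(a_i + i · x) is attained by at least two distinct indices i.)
Roots: {-3, 2, 5}

Each tropical root is a break point of the lower envelope of the lines y = a_i + i · x (there are 4 lines, with slopes 0, 1, ..., 3). Only the lines that attain the minimum somewhere contribute to roots; other lines are dominated. Here the surviving (envelope) indices are i = 3, i = 2, i = 1, i = 0.
Intersections between consecutive envelope lines give the roots: for adjacent envelope indices i < j the intersection is x = (a_i − a_j) / (j − i). Reading off the sorted break points: {-3, 2, 5}.
Verification: at each break x_0, at least two indices attain the minimum of min_i(a_i + i · x_0).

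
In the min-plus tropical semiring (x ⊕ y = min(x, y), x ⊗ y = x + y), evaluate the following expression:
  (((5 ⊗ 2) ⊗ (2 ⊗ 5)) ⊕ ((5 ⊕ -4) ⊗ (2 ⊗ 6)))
(((5 ⊗ 2) ⊗ (2 ⊗ 5)) ⊕ ((5 ⊕ -4) ⊗ (2 ⊗ 6))) = 4

Expand innermost to outermost. Recall ⊕ takes the minimum of its arguments and ⊗ takes their sum. Working out the expression (((5 ⊗ 2) ⊗ (2 ⊗ 5)) ⊕ ((5 ⊕ -4) ⊗ (2 ⊗ 6))) gives 4.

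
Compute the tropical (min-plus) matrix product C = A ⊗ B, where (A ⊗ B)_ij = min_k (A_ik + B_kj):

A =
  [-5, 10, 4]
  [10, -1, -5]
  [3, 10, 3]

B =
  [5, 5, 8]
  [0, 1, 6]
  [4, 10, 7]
A ⊗ B =
  [0, 0, 3]
  [-1, 0, 2]
  [7, 8, 10]

Apply the min-plus product entry-by-entry:
  C[0][0] = min over k of (A[0][0] + B[0][0] = -5 + 5 = 0, A[0][1] + B[1][0] = 10 + 0 = 10, A[0][2] + B[2][0] = 4 + 4 = 8) = 0 (attained at k = 0)
  C[0][1] = min over k of (A[0][0] + B[0][1] = -5 + 5 = 0, A[0][1] + B[1][1] = 10 + 1 = 11, A[0][2] + B[2][1] = 4 + 10 = 14) = 0 (attained at k = 0)
  C[0][2] = min over k of (A[0][0] + B[0][2] = -5 + 8 = 3, A[0][1] + B[1][2] = 10 + 6 = 16, A[0][2] + B[2][2] = 4 + 7 = 11) = 3 (attained at k = 0)
  C[1][0] = min over k of (A[1][0] + B[0][0] = 10 + 5 = 15, A[1][1] + B[1][0] = -1 + 0 = -1, A[1][2] + B[2][0] = -5 + 4 = -1) = -1 (attained at k = 1)
  C[1][1] = min over k of (A[1][0] + B[0][1] = 10 + 5 = 15, A[1][1] + B[1][1] = -1 + 1 = 0, A[1][2] + B[2][1] = -5 + 10 = 5) = 0 (attained at k = 1)
  C[1][2] = min over k of (A[1][0] + B[0][2] = 10 + 8 = 18, A[1][1] + B[1][2] = -1 + 6 = 5, A[1][2] + B[2][2] = -5 + 7 = 2) = 2 (attained at k = 2)
  C[2][0] = min over k of (A[2][0] + B[0][0] = 3 + 5 = 8, A[2][1] + B[1][0] = 10 + 0 = 10, A[2][2] + B[2][0] = 3 + 4 = 7) = 7 (attained at k = 2)
  C[2][1] = min over k of (A[2][0] + B[0][1] = 3 + 5 = 8, A[2][1] + B[1][1] = 10 + 1 = 11, A[2][2] + B[2][1] = 3 + 10 = 13) = 8 (attained at k = 0)
  C[2][2] = min over k of (A[2][0] + B[0][2] = 3 + 8 = 11, A[2][1] + B[1][2] = 10 + 6 = 16, A[2][2] + B[2][2] = 3 + 7 = 10) = 10 (attained at k = 2)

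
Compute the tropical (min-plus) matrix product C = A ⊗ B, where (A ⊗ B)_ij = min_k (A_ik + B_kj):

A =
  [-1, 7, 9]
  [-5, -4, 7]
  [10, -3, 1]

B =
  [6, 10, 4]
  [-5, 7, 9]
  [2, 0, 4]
A ⊗ B =
  [2, 9, 3]
  [-9, 3, -1]
  [-8, 1, 5]

Apply the min-plus product entry-by-entry:
  C[0][0] = min over k of (A[0][0] + B[0][0] = -1 + 6 = 5, A[0][1] + B[1][0] = 7 + -5 = 2, A[0][2] + B[2][0] = 9 + 2 = 11) = 2 (attained at k = 1)
  C[0][1] = min over k of (A[0][0] + B[0][1] = -1 + 10 = 9, A[0][1] + B[1][1] = 7 + 7 = 14, A[0][2] + B[2][1] = 9 + 0 = 9) = 9 (attained at k = 0)
  C[0][2] = min over k of (A[0][0] + B[0][2] = -1 + 4 = 3, A[0][1] + B[1][2] = 7 + 9 = 16, A[0][2] + B[2][2] = 9 + 4 = 13) = 3 (attained at k = 0)
  C[1][0] = min over k of (A[1][0] + B[0][0] = -5 + 6 = 1, A[1][1] + B[1][0] = -4 + -5 = -9, A[1][2] + B[2][0] = 7 + 2 = 9) = -9 (attained at k = 1)
  C[1][1] = min over k of (A[1][0] + B[0][1] = -5 + 10 = 5, A[1][1] + B[1][1] = -4 + 7 = 3, A[1][2] + B[2][1] = 7 + 0 = 7) = 3 (attained at k = 1)
  C[1][2] = min over k of (A[1][0] + B[0][2] = -5 + 4 = -1, A[1][1] + B[1][2] = -4 + 9 = 5, A[1][2] + B[2][2] = 7 + 4 = 11) = -1 (attained at k = 0)
  C[2][0] = min over k of (A[2][0] + B[0][0] = 10 + 6 = 16, A[2][1] + B[1][0] = -3 + -5 = -8, A[2][2] + B[2][0] = 1 + 2 = 3) = -8 (attained at k = 1)
  C[2][1] = min over k of (A[2][0] + B[0][1] = 10 + 10 = 20, A[2][1] + B[1][1] = -3 + 7 = 4, A[2][2] + B[2][1] = 1 + 0 = 1) = 1 (attained at k = 2)
  C[2][2] = min over k of (A[2][0] + B[0][2] = 10 + 4 = 14, A[2][1] + B[1][2] = -3 + 9 = 6, A[2][2] + B[2][2] = 1 + 4 = 5) = 5 (attained at k = 2)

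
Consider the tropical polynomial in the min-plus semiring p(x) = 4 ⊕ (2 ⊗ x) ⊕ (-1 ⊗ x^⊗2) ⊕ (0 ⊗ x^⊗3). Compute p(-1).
p(-1) = -3

A tropical monomial a ⊗ x^⊗i evaluates to a + i · x. Evaluating each term at x = -1:
  Term 0 contributes 4 + 0 · -1 = 4
  Term 1 contributes 2 + 1 · -1 = 1
  Term 2 contributes -1 + 2 · -1 = -3
  Term 3 contributes 0 + 3 · -1 = -3
p(-1) = ⊕ of these = min[4, 1, -3, -3] = -3.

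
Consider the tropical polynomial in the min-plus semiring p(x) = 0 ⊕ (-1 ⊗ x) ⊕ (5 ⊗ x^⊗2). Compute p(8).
p(8) = 0

A tropical monomial a ⊗ x^⊗i evaluates to a + i · x. Evaluating each term at x = 8:
  Term 0 contributes 0 + 0 · 8 = 0
  Term 1 contributes -1 + 1 · 8 = 7
  Term 2 contributes 5 + 2 · 8 = 21
p(8) = ⊕ of these = min[0, 7, 21] = 0.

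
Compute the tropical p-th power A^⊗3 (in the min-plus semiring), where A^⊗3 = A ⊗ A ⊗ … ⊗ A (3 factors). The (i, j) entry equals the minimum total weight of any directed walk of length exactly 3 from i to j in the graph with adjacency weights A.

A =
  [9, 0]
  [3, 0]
A^⊗3 =
  [3, 0]
  [3, 0]

Each entry (A^⊗3)_ij equals the minimum over all length-3 walks i = v_0 → v_1 → … → v_3 = j of Σ_t A[v_t][v_{t+1}]. For example, for (i, j) = (0, 1) we minimise over 4 possible intermediate vertex sequences; the minimum is 0, attained along the walk 0 → 1 → 1 → 1.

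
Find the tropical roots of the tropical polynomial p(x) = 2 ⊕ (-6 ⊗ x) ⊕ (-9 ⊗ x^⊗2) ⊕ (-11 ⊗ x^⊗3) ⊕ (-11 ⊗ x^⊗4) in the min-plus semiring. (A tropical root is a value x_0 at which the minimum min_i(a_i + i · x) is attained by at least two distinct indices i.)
Roots: {0, 2, 3, 8}

Each tropical root is a break point of the lower envelope of the lines y = a_i + i · x (there are 5 lines, with slopes 0, 1, ..., 4). Only the lines that attain the minimum somewhere contribute to roots; other lines are dominated. Here the surviving (envelope) indices are i = 4, i = 3, i = 2, i = 1, i = 0.
Intersections between consecutive envelope lines give the roots: for adjacent envelope indices i < j the intersection is x = (a_i − a_j) / (j − i). Reading off the sorted break points: {0, 2, 3, 8}.
Verification: at each break x_0, at least two indices attain the minimum of min_i(a_i + i · x_0).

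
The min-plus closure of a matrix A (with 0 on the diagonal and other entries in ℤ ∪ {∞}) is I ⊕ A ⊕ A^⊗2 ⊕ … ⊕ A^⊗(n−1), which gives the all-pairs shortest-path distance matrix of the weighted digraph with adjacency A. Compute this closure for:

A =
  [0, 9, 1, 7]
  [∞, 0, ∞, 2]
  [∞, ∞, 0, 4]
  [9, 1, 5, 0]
Closure =
  [0, 6, 1, 5]
  [11, 0, 7, 2]
  [13, 5, 0, 4]
  [9, 1, 5, 0]

This is the Floyd-Warshall all-pairs shortest-path computation. For each intermediate vertex k = 0, 1, …, 3, update dist[i][j] ← min(dist[i][j], dist[i][k] + dist[k][j]). The final matrix gives, for each (i, j), the minimum total weight of any directed path from i to j (possibly empty when i = j).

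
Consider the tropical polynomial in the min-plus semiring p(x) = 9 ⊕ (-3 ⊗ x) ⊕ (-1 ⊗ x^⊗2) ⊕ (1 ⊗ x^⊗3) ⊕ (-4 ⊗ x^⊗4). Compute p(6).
p(6) = 3

A tropical monomial a ⊗ x^⊗i evaluates to a + i · x. Evaluating each term at x = 6:
  Term 0 contributes 9 + 0 · 6 = 9
  Term 1 contributes -3 + 1 · 6 = 3
  Term 2 contributes -1 + 2 · 6 = 11
  Term 3 contributes 1 + 3 · 6 = 19
  Term 4 contributes -4 + 4 · 6 = 20
p(6) = ⊕ of these = min[9, 3, 11, 19, 20] = 3.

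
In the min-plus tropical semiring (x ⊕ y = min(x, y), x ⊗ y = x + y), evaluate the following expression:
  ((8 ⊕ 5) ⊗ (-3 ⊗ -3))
((8 ⊕ 5) ⊗ (-3 ⊗ -3)) = -1

Expand innermost to outermost. Recall ⊕ takes the minimum of its arguments and ⊗ takes their sum. Working out the expression ((8 ⊕ 5) ⊗ (-3 ⊗ -3)) gives -1.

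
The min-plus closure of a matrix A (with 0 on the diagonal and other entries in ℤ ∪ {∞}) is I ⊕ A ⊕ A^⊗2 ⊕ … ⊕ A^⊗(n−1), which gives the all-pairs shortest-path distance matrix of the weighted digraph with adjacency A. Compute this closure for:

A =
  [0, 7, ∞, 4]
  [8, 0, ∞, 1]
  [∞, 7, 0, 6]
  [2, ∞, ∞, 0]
Closure =
  [0, 7, ∞, 4]
  [3, 0, ∞, 1]
  [8, 7, 0, 6]
  [2, 9, ∞, 0]

This is the Floyd-Warshall all-pairs shortest-path computation. For each intermediate vertex k = 0, 1, …, 3, update dist[i][j] ← min(dist[i][j], dist[i][k] + dist[k][j]). The final matrix gives, for each (i, j), the minimum total weight of any directed path from i to j (possibly empty when i = j).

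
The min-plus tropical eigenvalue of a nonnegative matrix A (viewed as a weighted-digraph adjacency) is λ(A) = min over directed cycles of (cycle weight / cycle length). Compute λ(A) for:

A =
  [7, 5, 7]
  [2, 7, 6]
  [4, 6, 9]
λ(A) = 7/2

Enumerate directed cycles and compute their means (weight / length). Sample:
  cycle 0 → 0: weight = 7, length = 1, mean = 7/1 ≈ 7.000
  cycle 1 → 1: weight = 7, length = 1, mean = 7/1 ≈ 7.000
  cycle 2 → 2: weight = 9, length = 1, mean = 9/1 ≈ 9.000
  cycle 0 → 1 → 0: weight = 7, length = 2, mean = 7/2 ≈ 3.500
  cycle 0 → 2 → 0: weight = 11, length = 2, mean = 11/2 ≈ 5.500
  cycle 1 → 0 → 1: weight = 7, length = 2, mean = 7/2 ≈ 3.500
Minimum mean = 3.500, attained e.g. along the cycle 0 → 1 → 0 with weight 7 and length 2. So λ(A) = 7/2 = 7/2.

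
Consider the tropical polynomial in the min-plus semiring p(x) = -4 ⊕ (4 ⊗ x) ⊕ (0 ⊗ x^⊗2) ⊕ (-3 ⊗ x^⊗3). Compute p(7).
p(7) = -4

A tropical monomial a ⊗ x^⊗i evaluates to a + i · x. Evaluating each term at x = 7:
  Term 0 contributes -4 + 0 · 7 = -4
  Term 1 contributes 4 + 1 · 7 = 11
  Term 2 contributes 0 + 2 · 7 = 14
  Term 3 contributes -3 + 3 · 7 = 18
p(7) = ⊕ of these = min[-4, 11, 14, 18] = -4.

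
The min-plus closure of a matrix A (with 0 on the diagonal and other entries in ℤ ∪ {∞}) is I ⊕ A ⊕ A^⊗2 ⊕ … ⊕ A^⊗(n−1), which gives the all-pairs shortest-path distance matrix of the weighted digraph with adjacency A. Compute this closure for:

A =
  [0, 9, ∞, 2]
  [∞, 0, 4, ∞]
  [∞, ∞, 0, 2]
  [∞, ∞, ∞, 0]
Closure =
  [0, 9, 13, 2]
  [∞, 0, 4, 6]
  [∞, ∞, 0, 2]
  [∞, ∞, ∞, 0]

This is the Floyd-Warshall all-pairs shortest-path computation. For each intermediate vertex k = 0, 1, …, 3, update dist[i][j] ← min(dist[i][j], dist[i][k] + dist[k][j]). The final matrix gives, for each (i, j), the minimum total weight of any directed path from i to j (possibly empty when i = j).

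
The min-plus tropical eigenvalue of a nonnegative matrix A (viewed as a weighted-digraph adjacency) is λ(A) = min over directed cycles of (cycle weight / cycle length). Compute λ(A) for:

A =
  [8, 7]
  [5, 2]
λ(A) = 2

Enumerate directed cycles and compute their means (weight / length). Sample:
  cycle 0 → 0: weight = 8, length = 1, mean = 8/1 ≈ 8.000
  cycle 1 → 1: weight = 2, length = 1, mean = 2/1 ≈ 2.000
  cycle 0 → 1 → 0: weight = 12, length = 2, mean = 12/2 ≈ 6.000
  cycle 1 → 0 → 1: weight = 12, length = 2, mean = 12/2 ≈ 6.000
Minimum mean = 2.000, attained e.g. along the cycle 1 → 1 with weight 2 and length 1. So λ(A) = 2/1 = 2.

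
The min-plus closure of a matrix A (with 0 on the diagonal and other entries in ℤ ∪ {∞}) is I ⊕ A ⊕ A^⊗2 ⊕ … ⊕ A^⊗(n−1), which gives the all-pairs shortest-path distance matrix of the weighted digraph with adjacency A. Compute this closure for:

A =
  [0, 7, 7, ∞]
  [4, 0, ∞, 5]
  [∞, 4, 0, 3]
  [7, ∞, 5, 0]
Closure =
  [0, 7, 7, 10]
  [4, 0, 10, 5]
  [8, 4, 0, 3]
  [7, 9, 5, 0]

This is the Floyd-Warshall all-pairs shortest-path computation. For each intermediate vertex k = 0, 1, …, 3, update dist[i][j] ← min(dist[i][j], dist[i][k] + dist[k][j]). The final matrix gives, for each (i, j), the minimum total weight of any directed path from i to j (possibly empty when i = j).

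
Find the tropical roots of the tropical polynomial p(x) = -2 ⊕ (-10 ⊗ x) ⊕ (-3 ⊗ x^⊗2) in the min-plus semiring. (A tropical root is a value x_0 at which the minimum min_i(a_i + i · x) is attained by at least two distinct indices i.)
Roots: {-7, 8}

Each tropical root is a break point of the lower envelope of the lines y = a_i + i · x (there are 3 lines, with slopes 0, 1, ..., 2). Only the lines that attain the minimum somewhere contribute to roots; other lines are dominated. Here the surviving (envelope) indices are i = 2, i = 1, i = 0.
Intersections between consecutive envelope lines give the roots: for adjacent envelope indices i < j the intersection is x = (a_i − a_j) / (j − i). Reading off the sorted break points: {-7, 8}.
Verification: at each break x_0, at least two indices attain the minimum of min_i(a_i + i · x_0).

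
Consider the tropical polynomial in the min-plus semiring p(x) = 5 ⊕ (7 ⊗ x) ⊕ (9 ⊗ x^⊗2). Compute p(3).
p(3) = 5

A tropical monomial a ⊗ x^⊗i evaluates to a + i · x. Evaluating each term at x = 3:
  Term 0 contributes 5 + 0 · 3 = 5
  Term 1 contributes 7 + 1 · 3 = 10
  Term 2 contributes 9 + 2 · 3 = 15
p(3) = ⊕ of these = min[5, 10, 15] = 5.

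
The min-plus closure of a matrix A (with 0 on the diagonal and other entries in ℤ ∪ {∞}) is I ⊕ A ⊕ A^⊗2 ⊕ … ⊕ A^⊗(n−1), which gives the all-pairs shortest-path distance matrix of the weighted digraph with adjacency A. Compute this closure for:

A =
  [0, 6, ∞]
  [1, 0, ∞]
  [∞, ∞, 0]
Closure =
  [0, 6, ∞]
  [1, 0, ∞]
  [∞, ∞, 0]

This is the Floyd-Warshall all-pairs shortest-path computation. For each intermediate vertex k = 0, 1, …, 2, update dist[i][j] ← min(dist[i][j], dist[i][k] + dist[k][j]). The final matrix gives, for each (i, j), the minimum total weight of any directed path from i to j (possibly empty when i = j).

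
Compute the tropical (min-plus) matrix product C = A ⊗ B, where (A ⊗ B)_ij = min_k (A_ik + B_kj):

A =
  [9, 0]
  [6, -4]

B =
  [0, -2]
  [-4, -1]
A ⊗ B =
  [-4, -1]
  [-8, -5]

Apply the min-plus product entry-by-entry:
  C[0][0] = min over k of (A[0][0] + B[0][0] = 9 + 0 = 9, A[0][1] + B[1][0] = 0 + -4 = -4) = -4 (attained at k = 1)
  C[0][1] = min over k of (A[0][0] + B[0][1] = 9 + -2 = 7, A[0][1] + B[1][1] = 0 + -1 = -1) = -1 (attained at k = 1)
  C[1][0] = min over k of (A[1][0] + B[0][0] = 6 + 0 = 6, A[1][1] + B[1][0] = -4 + -4 = -8) = -8 (attained at k = 1)
  C[1][1] = min over k of (A[1][0] + B[0][1] = 6 + -2 = 4, A[1][1] + B[1][1] = -4 + -1 = -5) = -5 (attained at k = 1)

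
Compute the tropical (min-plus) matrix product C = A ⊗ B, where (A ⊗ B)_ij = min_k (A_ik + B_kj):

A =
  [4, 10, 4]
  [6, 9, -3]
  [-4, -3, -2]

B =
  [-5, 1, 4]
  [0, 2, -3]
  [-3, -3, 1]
A ⊗ B =
  [-1, 1, 5]
  [-6, -6, -2]
  [-9, -5, -6]

Apply the min-plus product entry-by-entry:
  C[0][0] = min over k of (A[0][0] + B[0][0] = 4 + -5 = -1, A[0][1] + B[1][0] = 10 + 0 = 10, A[0][2] + B[2][0] = 4 + -3 = 1) = -1 (attained at k = 0)
  C[0][1] = min over k of (A[0][0] + B[0][1] = 4 + 1 = 5, A[0][1] + B[1][1] = 10 + 2 = 12, A[0][2] + B[2][1] = 4 + -3 = 1) = 1 (attained at k = 2)
  C[0][2] = min over k of (A[0][0] + B[0][2] = 4 + 4 = 8, A[0][1] + B[1][2] = 10 + -3 = 7, A[0][2] + B[2][2] = 4 + 1 = 5) = 5 (attained at k = 2)
  C[1][0] = min over k of (A[1][0] + B[0][0] = 6 + -5 = 1, A[1][1] + B[1][0] = 9 + 0 = 9, A[1][2] + B[2][0] = -3 + -3 = -6) = -6 (attained at k = 2)
  C[1][1] = min over k of (A[1][0] + B[0][1] = 6 + 1 = 7, A[1][1] + B[1][1] = 9 + 2 = 11, A[1][2] + B[2][1] = -3 + -3 = -6) = -6 (attained at k = 2)
  C[1][2] = min over k of (A[1][0] + B[0][2] = 6 + 4 = 10, A[1][1] + B[1][2] = 9 + -3 = 6, A[1][2] + B[2][2] = -3 + 1 = -2) = -2 (attained at k = 2)
  C[2][0] = min over k of (A[2][0] + B[0][0] = -4 + -5 = -9, A[2][1] + B[1][0] = -3 + 0 = -3, A[2][2] + B[2][0] = -2 + -3 = -5) = -9 (attained at k = 0)
  C[2][1] = min over k of (A[2][0] + B[0][1] = -4 + 1 = -3, A[2][1] + B[1][1] = -3 + 2 = -1, A[2][2] + B[2][1] = -2 + -3 = -5) = -5 (attained at k = 2)
  C[2][2] = min over k of (A[2][0] + B[0][2] = -4 + 4 = 0, A[2][1] + B[1][2] = -3 + -3 = -6, A[2][2] + B[2][2] = -2 + 1 = -1) = -6 (attained at k = 1)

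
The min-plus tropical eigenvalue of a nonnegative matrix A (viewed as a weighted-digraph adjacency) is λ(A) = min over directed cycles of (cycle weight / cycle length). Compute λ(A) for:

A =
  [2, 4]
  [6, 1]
λ(A) = 1

Enumerate directed cycles and compute their means (weight / length). Sample:
  cycle 0 → 0: weight = 2, length = 1, mean = 2/1 ≈ 2.000
  cycle 1 → 1: weight = 1, length = 1, mean = 1/1 ≈ 1.000
  cycle 0 → 1 → 0: weight = 10, length = 2, mean = 10/2 ≈ 5.000
  cycle 1 → 0 → 1: weight = 10, length = 2, mean = 10/2 ≈ 5.000
Minimum mean = 1.000, attained e.g. along the cycle 1 → 1 with weight 1 and length 1. So λ(A) = 1/1 = 1.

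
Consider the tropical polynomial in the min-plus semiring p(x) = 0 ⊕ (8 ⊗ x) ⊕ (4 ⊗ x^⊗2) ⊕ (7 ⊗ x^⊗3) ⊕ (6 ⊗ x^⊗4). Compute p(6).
p(6) = 0

A tropical monomial a ⊗ x^⊗i evaluates to a + i · x. Evaluating each term at x = 6:
  Term 0 contributes 0 + 0 · 6 = 0
  Term 1 contributes 8 + 1 · 6 = 14
  Term 2 contributes 4 + 2 · 6 = 16
  Term 3 contributes 7 + 3 · 6 = 25
  Term 4 contributes 6 + 4 · 6 = 30
p(6) = ⊕ of these = min[0, 14, 16, 25, 30] = 0.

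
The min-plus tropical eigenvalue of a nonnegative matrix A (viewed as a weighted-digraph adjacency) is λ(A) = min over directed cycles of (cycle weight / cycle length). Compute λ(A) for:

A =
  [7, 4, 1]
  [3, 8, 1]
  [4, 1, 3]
λ(A) = 1

Enumerate directed cycles and compute their means (weight / length). Sample:
  cycle 0 → 0: weight = 7, length = 1, mean = 7/1 ≈ 7.000
  cycle 1 → 1: weight = 8, length = 1, mean = 8/1 ≈ 8.000
  cycle 2 → 2: weight = 3, length = 1, mean = 3/1 ≈ 3.000
  cycle 0 → 1 → 0: weight = 7, length = 2, mean = 7/2 ≈ 3.500
  cycle 0 → 2 → 0: weight = 5, length = 2, mean = 5/2 ≈ 2.500
  cycle 1 → 0 → 1: weight = 7, length = 2, mean = 7/2 ≈ 3.500
Minimum mean = 1.000, attained e.g. along the cycle 1 → 2 → 1 with weight 2 and length 2. So λ(A) = 2/2 = 1.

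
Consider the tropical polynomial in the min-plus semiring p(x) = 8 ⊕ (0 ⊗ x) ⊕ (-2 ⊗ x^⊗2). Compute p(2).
p(2) = 2

A tropical monomial a ⊗ x^⊗i evaluates to a + i · x. Evaluating each term at x = 2:
  Term 0 contributes 8 + 0 · 2 = 8
  Term 1 contributes 0 + 1 · 2 = 2
  Term 2 contributes -2 + 2 · 2 = 2
p(2) = ⊕ of these = min[8, 2, 2] = 2.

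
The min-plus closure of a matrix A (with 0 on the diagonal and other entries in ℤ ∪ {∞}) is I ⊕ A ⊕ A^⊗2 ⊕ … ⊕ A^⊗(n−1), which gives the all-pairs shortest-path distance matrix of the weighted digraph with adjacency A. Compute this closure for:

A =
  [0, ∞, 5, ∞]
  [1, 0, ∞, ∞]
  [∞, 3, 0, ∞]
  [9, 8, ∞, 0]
Closure =
  [0, 8, 5, ∞]
  [1, 0, 6, ∞]
  [4, 3, 0, ∞]
  [9, 8, 14, 0]

This is the Floyd-Warshall all-pairs shortest-path computation. For each intermediate vertex k = 0, 1, …, 3, update dist[i][j] ← min(dist[i][j], dist[i][k] + dist[k][j]). The final matrix gives, for each (i, j), the minimum total weight of any directed path from i to j (possibly empty when i = j).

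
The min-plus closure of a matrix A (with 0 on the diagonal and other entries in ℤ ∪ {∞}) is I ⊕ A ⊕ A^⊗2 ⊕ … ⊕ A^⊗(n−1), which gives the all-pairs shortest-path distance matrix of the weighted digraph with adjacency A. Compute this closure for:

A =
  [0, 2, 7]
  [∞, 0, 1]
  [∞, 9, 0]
Closure =
  [0, 2, 3]
  [∞, 0, 1]
  [∞, 9, 0]

This is the Floyd-Warshall all-pairs shortest-path computation. For each intermediate vertex k = 0, 1, …, 2, update dist[i][j] ← min(dist[i][j], dist[i][k] + dist[k][j]). The final matrix gives, for each (i, j), the minimum total weight of any directed path from i to j (possibly empty when i = j).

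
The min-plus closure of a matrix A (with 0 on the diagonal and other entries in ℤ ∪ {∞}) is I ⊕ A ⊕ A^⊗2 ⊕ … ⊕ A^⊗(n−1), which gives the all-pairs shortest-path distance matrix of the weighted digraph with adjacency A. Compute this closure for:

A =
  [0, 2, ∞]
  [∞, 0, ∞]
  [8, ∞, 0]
Closure =
  [0, 2, ∞]
  [∞, 0, ∞]
  [8, 10, 0]

This is the Floyd-Warshall all-pairs shortest-path computation. For each intermediate vertex k = 0, 1, …, 2, update dist[i][j] ← min(dist[i][j], dist[i][k] + dist[k][j]). The final matrix gives, for each (i, j), the minimum total weight of any directed path from i to j (possibly empty when i = j).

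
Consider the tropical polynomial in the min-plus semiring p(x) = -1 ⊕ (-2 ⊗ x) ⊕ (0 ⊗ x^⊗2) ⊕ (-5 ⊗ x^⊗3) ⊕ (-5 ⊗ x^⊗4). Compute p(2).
p(2) = -1

A tropical monomial a ⊗ x^⊗i evaluates to a + i · x. Evaluating each term at x = 2:
  Term 0 contributes -1 + 0 · 2 = -1
  Term 1 contributes -2 + 1 · 2 = 0
  Term 2 contributes 0 + 2 · 2 = 4
  Term 3 contributes -5 + 3 · 2 = 1
  Term 4 contributes -5 + 4 · 2 = 3
p(2) = ⊕ of these = min[-1, 0, 4, 1, 3] = -1.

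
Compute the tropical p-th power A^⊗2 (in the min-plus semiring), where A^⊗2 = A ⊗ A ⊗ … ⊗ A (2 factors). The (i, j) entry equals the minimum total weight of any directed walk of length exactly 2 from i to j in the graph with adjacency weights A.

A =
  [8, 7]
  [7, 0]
A^⊗2 =
  [14, 7]
  [7, 0]

Each entry (A^⊗2)_ij equals the minimum over all length-2 walks i = v_0 → v_1 → … → v_2 = j of Σ_t A[v_t][v_{t+1}]. For example, for (i, j) = (0, 1) we minimise over 2 possible intermediate vertex sequences; the minimum is 7, attained along the walk 0 → 1 → 1.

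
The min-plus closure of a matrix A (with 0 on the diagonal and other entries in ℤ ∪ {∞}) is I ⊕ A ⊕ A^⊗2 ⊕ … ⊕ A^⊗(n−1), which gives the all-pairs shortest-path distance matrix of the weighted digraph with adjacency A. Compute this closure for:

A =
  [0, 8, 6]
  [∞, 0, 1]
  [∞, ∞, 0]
Closure =
  [0, 8, 6]
  [∞, 0, 1]
  [∞, ∞, 0]

This is the Floyd-Warshall all-pairs shortest-path computation. For each intermediate vertex k = 0, 1, …, 2, update dist[i][j] ← min(dist[i][j], dist[i][k] + dist[k][j]). The final matrix gives, for each (i, j), the minimum total weight of any directed path from i to j (possibly empty when i = j).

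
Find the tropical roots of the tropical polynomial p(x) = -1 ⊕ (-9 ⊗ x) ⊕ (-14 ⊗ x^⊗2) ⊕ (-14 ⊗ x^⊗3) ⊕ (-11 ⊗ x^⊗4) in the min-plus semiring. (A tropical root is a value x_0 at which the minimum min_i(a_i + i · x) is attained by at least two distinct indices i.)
Roots: {-3, 0, 5, 8}

Each tropical root is a break point of the lower envelope of the lines y = a_i + i · x (there are 5 lines, with slopes 0, 1, ..., 4). Only the lines that attain the minimum somewhere contribute to roots; other lines are dominated. Here the surviving (envelope) indices are i = 4, i = 3, i = 2, i = 1, i = 0.
Intersections between consecutive envelope lines give the roots: for adjacent envelope indices i < j the intersection is x = (a_i − a_j) / (j − i). Reading off the sorted break points: {-3, 0, 5, 8}.
Verification: at each break x_0, at least two indices attain the minimum of min_i(a_i + i · x_0).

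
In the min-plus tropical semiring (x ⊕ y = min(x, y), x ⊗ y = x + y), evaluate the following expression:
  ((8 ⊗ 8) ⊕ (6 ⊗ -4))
((8 ⊗ 8) ⊕ (6 ⊗ -4)) = 2

Expand innermost to outermost. Recall ⊕ takes the minimum of its arguments and ⊗ takes their sum. Working out the expression ((8 ⊗ 8) ⊕ (6 ⊗ -4)) gives 2.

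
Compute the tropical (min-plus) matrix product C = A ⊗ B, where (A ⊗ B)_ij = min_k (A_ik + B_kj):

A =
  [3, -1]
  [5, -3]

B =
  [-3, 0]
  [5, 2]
A ⊗ B =
  [0, 1]
  [2, -1]

Apply the min-plus product entry-by-entry:
  C[0][0] = min over k of (A[0][0] + B[0][0] = 3 + -3 = 0, A[0][1] + B[1][0] = -1 + 5 = 4) = 0 (attained at k = 0)
  C[0][1] = min over k of (A[0][0] + B[0][1] = 3 + 0 = 3, A[0][1] + B[1][1] = -1 + 2 = 1) = 1 (attained at k = 1)
  C[1][0] = min over k of (A[1][0] + B[0][0] = 5 + -3 = 2, A[1][1] + B[1][0] = -3 + 5 = 2) = 2 (attained at k = 0)
  C[1][1] = min over k of (A[1][0] + B[0][1] = 5 + 0 = 5, A[1][1] + B[1][1] = -3 + 2 = -1) = -1 (attained at k = 1)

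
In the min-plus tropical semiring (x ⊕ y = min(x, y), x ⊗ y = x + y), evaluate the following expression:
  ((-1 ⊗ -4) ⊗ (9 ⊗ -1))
((-1 ⊗ -4) ⊗ (9 ⊗ -1)) = 3

Expand innermost to outermost. Recall ⊕ takes the minimum of its arguments and ⊗ takes their sum. Working out the expression ((-1 ⊗ -4) ⊗ (9 ⊗ -1)) gives 3.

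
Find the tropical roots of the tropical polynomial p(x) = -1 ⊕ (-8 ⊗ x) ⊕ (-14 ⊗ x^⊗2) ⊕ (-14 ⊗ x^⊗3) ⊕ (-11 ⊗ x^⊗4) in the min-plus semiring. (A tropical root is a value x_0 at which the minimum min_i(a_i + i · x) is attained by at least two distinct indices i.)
Roots: {-3, 0, 6, 7}

Each tropical root is a break point of the lower envelope of the lines y = a_i + i · x (there are 5 lines, with slopes 0, 1, ..., 4). Only the lines that attain the minimum somewhere contribute to roots; other lines are dominated. Here the surviving (envelope) indices are i = 4, i = 3, i = 2, i = 1, i = 0.
Intersections between consecutive envelope lines give the roots: for adjacent envelope indices i < j the intersection is x = (a_i − a_j) / (j − i). Reading off the sorted break points: {-3, 0, 6, 7}.
Verification: at each break x_0, at least two indices attain the minimum of min_i(a_i + i · x_0).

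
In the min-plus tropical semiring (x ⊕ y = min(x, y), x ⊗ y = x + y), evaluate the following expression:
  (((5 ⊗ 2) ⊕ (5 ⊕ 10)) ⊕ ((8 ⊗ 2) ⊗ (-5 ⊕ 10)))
(((5 ⊗ 2) ⊕ (5 ⊕ 10)) ⊕ ((8 ⊗ 2) ⊗ (-5 ⊕ 10))) = 5

Expand innermost to outermost. Recall ⊕ takes the minimum of its arguments and ⊗ takes their sum. Working out the expression (((5 ⊗ 2) ⊕ (5 ⊕ 10)) ⊕ ((8 ⊗ 2) ⊗ (-5 ⊕ 10))) gives 5.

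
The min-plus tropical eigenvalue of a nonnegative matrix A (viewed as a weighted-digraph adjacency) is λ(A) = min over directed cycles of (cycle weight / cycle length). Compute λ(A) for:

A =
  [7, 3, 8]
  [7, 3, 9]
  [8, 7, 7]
λ(A) = 3

Enumerate directed cycles and compute their means (weight / length). Sample:
  cycle 0 → 0: weight = 7, length = 1, mean = 7/1 ≈ 7.000
  cycle 1 → 1: weight = 3, length = 1, mean = 3/1 ≈ 3.000
  cycle 2 → 2: weight = 7, length = 1, mean = 7/1 ≈ 7.000
  cycle 0 → 1 → 0: weight = 10, length = 2, mean = 10/2 ≈ 5.000
  cycle 0 → 2 → 0: weight = 16, length = 2, mean = 16/2 ≈ 8.000
  cycle 1 → 0 → 1: weight = 10, length = 2, mean = 10/2 ≈ 5.000
Minimum mean = 3.000, attained e.g. along the cycle 1 → 1 with weight 3 and length 1. So λ(A) = 3/1 = 3.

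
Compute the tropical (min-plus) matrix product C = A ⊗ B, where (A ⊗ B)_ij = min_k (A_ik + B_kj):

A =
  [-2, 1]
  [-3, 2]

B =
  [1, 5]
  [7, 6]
A ⊗ B =
  [-1, 3]
  [-2, 2]

Apply the min-plus product entry-by-entry:
  C[0][0] = min over k of (A[0][0] + B[0][0] = -2 + 1 = -1, A[0][1] + B[1][0] = 1 + 7 = 8) = -1 (attained at k = 0)
  C[0][1] = min over k of (A[0][0] + B[0][1] = -2 + 5 = 3, A[0][1] + B[1][1] = 1 + 6 = 7) = 3 (attained at k = 0)
  C[1][0] = min over k of (A[1][0] + B[0][0] = -3 + 1 = -2, A[1][1] + B[1][0] = 2 + 7 = 9) = -2 (attained at k = 0)
  C[1][1] = min over k of (A[1][0] + B[0][1] = -3 + 5 = 2, A[1][1] + B[1][1] = 2 + 6 = 8) = 2 (attained at k = 0)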